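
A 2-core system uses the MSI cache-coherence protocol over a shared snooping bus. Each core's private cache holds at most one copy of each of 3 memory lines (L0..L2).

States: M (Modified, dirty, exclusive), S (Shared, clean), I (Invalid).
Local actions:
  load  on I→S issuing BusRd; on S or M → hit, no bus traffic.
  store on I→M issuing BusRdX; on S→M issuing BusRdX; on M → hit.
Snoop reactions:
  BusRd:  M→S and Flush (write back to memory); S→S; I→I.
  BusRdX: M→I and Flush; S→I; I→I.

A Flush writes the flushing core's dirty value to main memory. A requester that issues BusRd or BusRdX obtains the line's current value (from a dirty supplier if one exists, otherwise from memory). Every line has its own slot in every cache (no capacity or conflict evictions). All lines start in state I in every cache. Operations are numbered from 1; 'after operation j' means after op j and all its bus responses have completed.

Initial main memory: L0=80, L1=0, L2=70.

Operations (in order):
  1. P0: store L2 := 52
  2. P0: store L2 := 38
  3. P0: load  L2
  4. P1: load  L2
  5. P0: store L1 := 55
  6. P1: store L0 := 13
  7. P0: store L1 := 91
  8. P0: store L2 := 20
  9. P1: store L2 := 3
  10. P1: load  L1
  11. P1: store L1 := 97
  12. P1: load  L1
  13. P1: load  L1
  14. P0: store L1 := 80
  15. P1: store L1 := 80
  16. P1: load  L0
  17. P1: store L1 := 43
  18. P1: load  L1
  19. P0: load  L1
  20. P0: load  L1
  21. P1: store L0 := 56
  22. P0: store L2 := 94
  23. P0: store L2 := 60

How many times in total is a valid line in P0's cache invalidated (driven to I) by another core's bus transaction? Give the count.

invalidations = 3

[1] P0: store L2 := 52 | P0:M(52), P1:I | bus: BusRdX
[2] P0: store L2 := 38 | P0:M(38), P1:I | bus: none
[3] P0: load  L2 | P0:M(38), P1:I | bus: none
[4] P1: load  L2 | P0:S(38), P1:S(38) | bus: BusRd,Flush
[5] P0: store L1 := 55 | P0:M(55), P1:I | bus: BusRdX
[6] P1: store L0 := 13 | P0:I, P1:M(13) | bus: BusRdX
[7] P0: store L1 := 91 | P0:M(91), P1:I | bus: none
[8] P0: store L2 := 20 | P0:M(20), P1:I | bus: BusRdX
[9] P1: store L2 := 3 | P0:I, P1:M(3) | bus: BusRdX,Flush
[10] P1: load  L1 | P0:S(91), P1:S(91) | bus: BusRd,Flush
[11] P1: store L1 := 97 | P0:I, P1:M(97) | bus: BusRdX
[12] P1: load  L1 | P0:I, P1:M(97) | bus: none
[13] P1: load  L1 | P0:I, P1:M(97) | bus: none
[14] P0: store L1 := 80 | P0:M(80), P1:I | bus: BusRdX,Flush
[15] P1: store L1 := 80 | P0:I, P1:M(80) | bus: BusRdX,Flush
[16] P1: load  L0 | P0:I, P1:M(13) | bus: none
[17] P1: store L1 := 43 | P0:I, P1:M(43) | bus: none
[18] P1: load  L1 | P0:I, P1:M(43) | bus: none
[19] P0: load  L1 | P0:S(43), P1:S(43) | bus: BusRd,Flush
[20] P0: load  L1 | P0:S(43), P1:S(43) | bus: none
[21] P1: store L0 := 56 | P0:I, P1:M(56) | bus: none
[22] P0: store L2 := 94 | P0:M(94), P1:I | bus: BusRdX,Flush
[23] P0: store L2 := 60 | P0:M(60), P1:I | bus: none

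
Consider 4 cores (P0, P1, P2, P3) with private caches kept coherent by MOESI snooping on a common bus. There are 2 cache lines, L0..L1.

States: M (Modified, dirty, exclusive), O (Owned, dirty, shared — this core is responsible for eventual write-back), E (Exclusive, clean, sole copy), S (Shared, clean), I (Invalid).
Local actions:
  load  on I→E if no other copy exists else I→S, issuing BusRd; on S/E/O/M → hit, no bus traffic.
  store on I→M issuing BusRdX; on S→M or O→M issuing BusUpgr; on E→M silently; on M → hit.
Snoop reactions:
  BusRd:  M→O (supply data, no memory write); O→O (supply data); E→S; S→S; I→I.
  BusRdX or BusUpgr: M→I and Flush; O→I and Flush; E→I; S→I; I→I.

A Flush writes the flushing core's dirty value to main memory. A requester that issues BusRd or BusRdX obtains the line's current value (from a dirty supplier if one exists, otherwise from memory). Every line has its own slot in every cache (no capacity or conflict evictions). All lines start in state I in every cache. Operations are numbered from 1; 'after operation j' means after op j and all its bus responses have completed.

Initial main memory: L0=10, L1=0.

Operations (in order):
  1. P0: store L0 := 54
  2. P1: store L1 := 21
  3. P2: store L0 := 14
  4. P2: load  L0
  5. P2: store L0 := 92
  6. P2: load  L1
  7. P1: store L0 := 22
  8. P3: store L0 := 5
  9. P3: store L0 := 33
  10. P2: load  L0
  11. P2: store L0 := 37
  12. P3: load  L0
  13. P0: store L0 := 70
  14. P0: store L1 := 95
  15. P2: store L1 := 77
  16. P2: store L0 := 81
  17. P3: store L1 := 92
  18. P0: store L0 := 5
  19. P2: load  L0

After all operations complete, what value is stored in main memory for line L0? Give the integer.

1. P0: store L0 := 54  bus=[BusRdX]  L0: P0=M P1=I P2=I P3=I  mem[L0]=10
2. P1: store L1 := 21  bus=[BusRdX]  L1: P0=I P1=M P2=I P3=I  mem[L1]=0
3. P2: store L0 := 14  bus=[BusRdX,Flush]  L0: P0=I P1=I P2=M P3=I  mem[L0]=54
4. P2: load  L0  bus=[-]  L0: P0=I P1=I P2=M P3=I  mem[L0]=54
5. P2: store L0 := 92  bus=[-]  L0: P0=I P1=I P2=M P3=I  mem[L0]=54
6. P2: load  L1  bus=[BusRd]  L1: P0=I P1=O P2=S P3=I  mem[L1]=0
7. P1: store L0 := 22  bus=[BusRdX,Flush]  L0: P0=I P1=M P2=I P3=I  mem[L0]=92
8. P3: store L0 := 5  bus=[BusRdX,Flush]  L0: P0=I P1=I P2=I P3=M  mem[L0]=22
9. P3: store L0 := 33  bus=[-]  L0: P0=I P1=I P2=I P3=M  mem[L0]=22
10. P2: load  L0  bus=[BusRd]  L0: P0=I P1=I P2=S P3=O  mem[L0]=22
11. P2: store L0 := 37  bus=[BusUpgr,Flush]  L0: P0=I P1=I P2=M P3=I  mem[L0]=33
12. P3: load  L0  bus=[BusRd]  L0: P0=I P1=I P2=O P3=S  mem[L0]=33
13. P0: store L0 := 70  bus=[BusRdX,Flush]  L0: P0=M P1=I P2=I P3=I  mem[L0]=37
14. P0: store L1 := 95  bus=[BusRdX,Flush]  L1: P0=M P1=I P2=I P3=I  mem[L1]=21
15. P2: store L1 := 77  bus=[BusRdX,Flush]  L1: P0=I P1=I P2=M P3=I  mem[L1]=95
16. P2: store L0 := 81  bus=[BusRdX,Flush]  L0: P0=I P1=I P2=M P3=I  mem[L0]=70
17. P3: store L1 := 92  bus=[BusRdX,Flush]  L1: P0=I P1=I P2=I P3=M  mem[L1]=77
18. P0: store L0 := 5  bus=[BusRdX,Flush]  L0: P0=M P1=I P2=I P3=I  mem[L0]=81
19. P2: load  L0  bus=[BusRd]  L0: P0=O P1=I P2=S P3=I  mem[L0]=81

memory[L0] = 81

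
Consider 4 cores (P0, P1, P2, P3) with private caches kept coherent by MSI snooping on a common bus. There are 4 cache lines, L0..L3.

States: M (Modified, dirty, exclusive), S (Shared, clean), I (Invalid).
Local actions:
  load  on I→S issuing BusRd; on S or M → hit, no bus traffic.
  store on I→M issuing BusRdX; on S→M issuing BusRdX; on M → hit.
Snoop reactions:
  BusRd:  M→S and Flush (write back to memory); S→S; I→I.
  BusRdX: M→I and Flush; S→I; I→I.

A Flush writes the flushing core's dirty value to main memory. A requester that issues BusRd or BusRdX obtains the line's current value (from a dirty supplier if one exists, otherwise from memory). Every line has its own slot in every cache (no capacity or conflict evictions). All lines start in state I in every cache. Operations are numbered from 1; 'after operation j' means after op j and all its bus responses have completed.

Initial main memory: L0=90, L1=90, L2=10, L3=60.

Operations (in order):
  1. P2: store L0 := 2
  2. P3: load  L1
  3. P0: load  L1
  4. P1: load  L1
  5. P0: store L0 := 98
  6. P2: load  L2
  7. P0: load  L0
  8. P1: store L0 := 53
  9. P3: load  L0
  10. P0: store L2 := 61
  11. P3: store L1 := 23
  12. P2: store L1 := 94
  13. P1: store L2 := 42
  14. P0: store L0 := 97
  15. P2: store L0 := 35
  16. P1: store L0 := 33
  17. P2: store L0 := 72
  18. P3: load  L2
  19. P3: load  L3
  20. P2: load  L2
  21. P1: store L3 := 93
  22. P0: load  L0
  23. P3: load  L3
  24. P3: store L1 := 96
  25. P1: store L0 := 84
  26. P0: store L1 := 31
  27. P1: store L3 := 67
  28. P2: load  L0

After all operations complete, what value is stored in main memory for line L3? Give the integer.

1. P2: store L0 := 2  bus=[BusRdX]  L0: P0=I P1=I P2=M P3=I  mem[L0]=90
2. P3: load  L1  bus=[BusRd]  L1: P0=I P1=I P2=I P3=S  mem[L1]=90
3. P0: load  L1  bus=[BusRd]  L1: P0=S P1=I P2=I P3=S  mem[L1]=90
4. P1: load  L1  bus=[BusRd]  L1: P0=S P1=S P2=I P3=S  mem[L1]=90
5. P0: store L0 := 98  bus=[BusRdX,Flush]  L0: P0=M P1=I P2=I P3=I  mem[L0]=2
6. P2: load  L2  bus=[BusRd]  L2: P0=I P1=I P2=S P3=I  mem[L2]=10
7. P0: load  L0  bus=[-]  L0: P0=M P1=I P2=I P3=I  mem[L0]=2
8. P1: store L0 := 53  bus=[BusRdX,Flush]  L0: P0=I P1=M P2=I P3=I  mem[L0]=98
9. P3: load  L0  bus=[BusRd,Flush]  L0: P0=I P1=S P2=I P3=S  mem[L0]=53
10. P0: store L2 := 61  bus=[BusRdX]  L2: P0=M P1=I P2=I P3=I  mem[L2]=10
11. P3: store L1 := 23  bus=[BusRdX]  L1: P0=I P1=I P2=I P3=M  mem[L1]=90
12. P2: store L1 := 94  bus=[BusRdX,Flush]  L1: P0=I P1=I P2=M P3=I  mem[L1]=23
13. P1: store L2 := 42  bus=[BusRdX,Flush]  L2: P0=I P1=M P2=I P3=I  mem[L2]=61
14. P0: store L0 := 97  bus=[BusRdX]  L0: P0=M P1=I P2=I P3=I  mem[L0]=53
15. P2: store L0 := 35  bus=[BusRdX,Flush]  L0: P0=I P1=I P2=M P3=I  mem[L0]=97
16. P1: store L0 := 33  bus=[BusRdX,Flush]  L0: P0=I P1=M P2=I P3=I  mem[L0]=35
17. P2: store L0 := 72  bus=[BusRdX,Flush]  L0: P0=I P1=I P2=M P3=I  mem[L0]=33
18. P3: load  L2  bus=[BusRd,Flush]  L2: P0=I P1=S P2=I P3=S  mem[L2]=42
19. P3: load  L3  bus=[BusRd]  L3: P0=I P1=I P2=I P3=S  mem[L3]=60
20. P2: load  L2  bus=[BusRd]  L2: P0=I P1=S P2=S P3=S  mem[L2]=42
21. P1: store L3 := 93  bus=[BusRdX]  L3: P0=I P1=M P2=I P3=I  mem[L3]=60
22. P0: load  L0  bus=[BusRd,Flush]  L0: P0=S P1=I P2=S P3=I  mem[L0]=72
23. P3: load  L3  bus=[BusRd,Flush]  L3: P0=I P1=S P2=I P3=S  mem[L3]=93
24. P3: store L1 := 96  bus=[BusRdX,Flush]  L1: P0=I P1=I P2=I P3=M  mem[L1]=94
25. P1: store L0 := 84  bus=[BusRdX]  L0: P0=I P1=M P2=I P3=I  mem[L0]=72
26. P0: store L1 := 31  bus=[BusRdX,Flush]  L1: P0=M P1=I P2=I P3=I  mem[L1]=96
27. P1: store L3 := 67  bus=[BusRdX]  L3: P0=I P1=M P2=I P3=I  mem[L3]=93
28. P2: load  L0  bus=[BusRd,Flush]  L0: P0=I P1=S P2=S P3=I  mem[L0]=84

memory[L3] = 93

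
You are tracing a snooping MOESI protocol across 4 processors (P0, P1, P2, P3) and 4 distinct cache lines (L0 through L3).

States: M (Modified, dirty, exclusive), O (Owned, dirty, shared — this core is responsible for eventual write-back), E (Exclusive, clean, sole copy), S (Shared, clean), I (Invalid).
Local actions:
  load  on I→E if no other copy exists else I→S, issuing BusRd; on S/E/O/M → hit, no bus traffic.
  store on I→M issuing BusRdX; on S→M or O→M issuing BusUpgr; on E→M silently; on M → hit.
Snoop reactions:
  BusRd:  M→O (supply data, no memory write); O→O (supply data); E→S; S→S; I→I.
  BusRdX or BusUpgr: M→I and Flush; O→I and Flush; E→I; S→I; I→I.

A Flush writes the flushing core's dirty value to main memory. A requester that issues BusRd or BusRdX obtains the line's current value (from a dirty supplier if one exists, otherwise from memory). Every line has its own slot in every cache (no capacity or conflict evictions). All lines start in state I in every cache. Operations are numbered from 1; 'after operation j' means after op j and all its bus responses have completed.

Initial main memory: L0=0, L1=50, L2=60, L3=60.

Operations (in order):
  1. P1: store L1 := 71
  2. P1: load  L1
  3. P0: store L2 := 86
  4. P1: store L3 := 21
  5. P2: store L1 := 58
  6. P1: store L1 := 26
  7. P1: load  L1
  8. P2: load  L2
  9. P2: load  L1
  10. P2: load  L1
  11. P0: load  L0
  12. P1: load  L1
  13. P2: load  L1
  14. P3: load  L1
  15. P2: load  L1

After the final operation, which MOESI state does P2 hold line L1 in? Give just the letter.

step 1: P1: store L1 := 71  ⟶  IMII  (L1)  txn=BusRdX  M[L1]=50
step 2: P1: load  L1  ⟶  IMII  (L1)  txn=∅  M[L1]=50
step 3: P0: store L2 := 86  ⟶  MIII  (L2)  txn=BusRdX  M[L2]=60
step 4: P1: store L3 := 21  ⟶  IMII  (L3)  txn=BusRdX  M[L3]=60
step 5: P2: store L1 := 58  ⟶  IIMI  (L1)  txn=BusRdX+Flush  M[L1]=71
step 6: P1: store L1 := 26  ⟶  IMII  (L1)  txn=BusRdX+Flush  M[L1]=58
step 7: P1: load  L1  ⟶  IMII  (L1)  txn=∅  M[L1]=58
step 8: P2: load  L2  ⟶  OISI  (L2)  txn=BusRd  M[L2]=60
step 9: P2: load  L1  ⟶  IOSI  (L1)  txn=BusRd  M[L1]=58
step 10: P2: load  L1  ⟶  IOSI  (L1)  txn=∅  M[L1]=58
step 11: P0: load  L0  ⟶  EIII  (L0)  txn=BusRd  M[L0]=0
step 12: P1: load  L1  ⟶  IOSI  (L1)  txn=∅  M[L1]=58
step 13: P2: load  L1  ⟶  IOSI  (L1)  txn=∅  M[L1]=58
step 14: P3: load  L1  ⟶  IOSS  (L1)  txn=BusRd  M[L1]=58
step 15: P2: load  L1  ⟶  IOSS  (L1)  txn=∅  M[L1]=58

state = S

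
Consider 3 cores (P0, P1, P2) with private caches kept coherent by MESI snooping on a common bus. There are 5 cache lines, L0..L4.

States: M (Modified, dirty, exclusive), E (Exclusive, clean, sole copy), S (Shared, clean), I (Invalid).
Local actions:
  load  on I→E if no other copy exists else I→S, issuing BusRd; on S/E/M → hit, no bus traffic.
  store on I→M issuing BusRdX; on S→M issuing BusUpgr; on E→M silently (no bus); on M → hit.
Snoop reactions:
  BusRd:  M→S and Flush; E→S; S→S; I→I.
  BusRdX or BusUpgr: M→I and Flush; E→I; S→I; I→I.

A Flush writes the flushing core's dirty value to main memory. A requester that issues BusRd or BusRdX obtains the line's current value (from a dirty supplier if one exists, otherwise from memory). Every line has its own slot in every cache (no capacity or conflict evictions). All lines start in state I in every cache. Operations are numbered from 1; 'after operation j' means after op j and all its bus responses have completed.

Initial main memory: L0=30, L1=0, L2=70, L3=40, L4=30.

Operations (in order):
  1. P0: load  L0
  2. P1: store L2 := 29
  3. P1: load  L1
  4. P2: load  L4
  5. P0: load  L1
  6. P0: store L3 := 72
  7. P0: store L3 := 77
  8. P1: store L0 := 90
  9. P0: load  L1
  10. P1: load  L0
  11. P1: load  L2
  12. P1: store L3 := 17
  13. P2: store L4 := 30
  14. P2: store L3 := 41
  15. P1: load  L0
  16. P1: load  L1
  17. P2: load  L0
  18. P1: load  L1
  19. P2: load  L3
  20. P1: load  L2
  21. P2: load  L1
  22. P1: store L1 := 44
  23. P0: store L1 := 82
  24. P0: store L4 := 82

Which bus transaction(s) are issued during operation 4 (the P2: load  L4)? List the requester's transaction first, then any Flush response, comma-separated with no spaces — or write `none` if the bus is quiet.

bus = BusRd

1. P0: load  L0  bus=[BusRd]  L0: P0=E P1=I P2=I  mem[L0]=30
2. P1: store L2 := 29  bus=[BusRdX]  L2: P0=I P1=M P2=I  mem[L2]=70
3. P1: load  L1  bus=[BusRd]  L1: P0=I P1=E P2=I  mem[L1]=0
4. P2: load  L4  bus=[BusRd]  L4: P0=I P1=I P2=E  mem[L4]=30
5. P0: load  L1  bus=[BusRd]  L1: P0=S P1=S P2=I  mem[L1]=0
6. P0: store L3 := 72  bus=[BusRdX]  L3: P0=M P1=I P2=I  mem[L3]=40
7. P0: store L3 := 77  bus=[-]  L3: P0=M P1=I P2=I  mem[L3]=40
8. P1: store L0 := 90  bus=[BusRdX]  L0: P0=I P1=M P2=I  mem[L0]=30
9. P0: load  L1  bus=[-]  L1: P0=S P1=S P2=I  mem[L1]=0
10. P1: load  L0  bus=[-]  L0: P0=I P1=M P2=I  mem[L0]=30
11. P1: load  L2  bus=[-]  L2: P0=I P1=M P2=I  mem[L2]=70
12. P1: store L3 := 17  bus=[BusRdX,Flush]  L3: P0=I P1=M P2=I  mem[L3]=77
13. P2: store L4 := 30  bus=[-]  L4: P0=I P1=I P2=M  mem[L4]=30
14. P2: store L3 := 41  bus=[BusRdX,Flush]  L3: P0=I P1=I P2=M  mem[L3]=17
15. P1: load  L0  bus=[-]  L0: P0=I P1=M P2=I  mem[L0]=30
16. P1: load  L1  bus=[-]  L1: P0=S P1=S P2=I  mem[L1]=0
17. P2: load  L0  bus=[BusRd,Flush]  L0: P0=I P1=S P2=S  mem[L0]=90
18. P1: load  L1  bus=[-]  L1: P0=S P1=S P2=I  mem[L1]=0
19. P2: load  L3  bus=[-]  L3: P0=I P1=I P2=M  mem[L3]=17
20. P1: load  L2  bus=[-]  L2: P0=I P1=M P2=I  mem[L2]=70
21. P2: load  L1  bus=[BusRd]  L1: P0=S P1=S P2=S  mem[L1]=0
22. P1: store L1 := 44  bus=[BusUpgr]  L1: P0=I P1=M P2=I  mem[L1]=0
23. P0: store L1 := 82  bus=[BusRdX,Flush]  L1: P0=M P1=I P2=I  mem[L1]=44
24. P0: store L4 := 82  bus=[BusRdX,Flush]  L4: P0=M P1=I P2=I  mem[L4]=30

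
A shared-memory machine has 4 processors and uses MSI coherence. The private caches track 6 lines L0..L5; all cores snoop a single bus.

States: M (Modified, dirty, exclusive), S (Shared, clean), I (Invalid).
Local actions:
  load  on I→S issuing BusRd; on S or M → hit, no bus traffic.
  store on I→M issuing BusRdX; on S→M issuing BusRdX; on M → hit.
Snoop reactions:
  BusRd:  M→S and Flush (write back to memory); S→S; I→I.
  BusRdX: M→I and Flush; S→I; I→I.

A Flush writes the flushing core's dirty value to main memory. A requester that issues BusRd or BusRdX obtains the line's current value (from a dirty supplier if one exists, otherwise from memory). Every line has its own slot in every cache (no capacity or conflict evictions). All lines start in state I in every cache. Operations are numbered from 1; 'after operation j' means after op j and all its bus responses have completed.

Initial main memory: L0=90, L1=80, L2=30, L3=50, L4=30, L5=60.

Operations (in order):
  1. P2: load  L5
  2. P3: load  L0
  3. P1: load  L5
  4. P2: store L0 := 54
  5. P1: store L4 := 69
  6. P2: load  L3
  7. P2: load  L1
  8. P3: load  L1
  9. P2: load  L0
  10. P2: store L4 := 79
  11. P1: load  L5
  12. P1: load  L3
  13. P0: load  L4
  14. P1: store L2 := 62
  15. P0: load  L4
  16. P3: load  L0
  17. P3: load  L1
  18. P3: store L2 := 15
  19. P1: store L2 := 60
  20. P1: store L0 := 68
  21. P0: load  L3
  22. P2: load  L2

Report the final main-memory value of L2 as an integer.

memory[L2] = 60

[1] P2: load  L5 | P0:I, P1:I, P2:S(60), P3:I | bus: BusRd
[2] P3: load  L0 | P0:I, P1:I, P2:I, P3:S(90) | bus: BusRd
[3] P1: load  L5 | P0:I, P1:S(60), P2:S(60), P3:I | bus: BusRd
[4] P2: store L0 := 54 | P0:I, P1:I, P2:M(54), P3:I | bus: BusRdX
[5] P1: store L4 := 69 | P0:I, P1:M(69), P2:I, P3:I | bus: BusRdX
[6] P2: load  L3 | P0:I, P1:I, P2:S(50), P3:I | bus: BusRd
[7] P2: load  L1 | P0:I, P1:I, P2:S(80), P3:I | bus: BusRd
[8] P3: load  L1 | P0:I, P1:I, P2:S(80), P3:S(80) | bus: BusRd
[9] P2: load  L0 | P0:I, P1:I, P2:M(54), P3:I | bus: none
[10] P2: store L4 := 79 | P0:I, P1:I, P2:M(79), P3:I | bus: BusRdX,Flush
[11] P1: load  L5 | P0:I, P1:S(60), P2:S(60), P3:I | bus: none
[12] P1: load  L3 | P0:I, P1:S(50), P2:S(50), P3:I | bus: BusRd
[13] P0: load  L4 | P0:S(79), P1:I, P2:S(79), P3:I | bus: BusRd,Flush
[14] P1: store L2 := 62 | P0:I, P1:M(62), P2:I, P3:I | bus: BusRdX
[15] P0: load  L4 | P0:S(79), P1:I, P2:S(79), P3:I | bus: none
[16] P3: load  L0 | P0:I, P1:I, P2:S(54), P3:S(54) | bus: BusRd,Flush
[17] P3: load  L1 | P0:I, P1:I, P2:S(80), P3:S(80) | bus: none
[18] P3: store L2 := 15 | P0:I, P1:I, P2:I, P3:M(15) | bus: BusRdX,Flush
[19] P1: store L2 := 60 | P0:I, P1:M(60), P2:I, P3:I | bus: BusRdX,Flush
[20] P1: store L0 := 68 | P0:I, P1:M(68), P2:I, P3:I | bus: BusRdX
[21] P0: load  L3 | P0:S(50), P1:S(50), P2:S(50), P3:I | bus: BusRd
[22] P2: load  L2 | P0:I, P1:S(60), P2:S(60), P3:I | bus: BusRd,Flush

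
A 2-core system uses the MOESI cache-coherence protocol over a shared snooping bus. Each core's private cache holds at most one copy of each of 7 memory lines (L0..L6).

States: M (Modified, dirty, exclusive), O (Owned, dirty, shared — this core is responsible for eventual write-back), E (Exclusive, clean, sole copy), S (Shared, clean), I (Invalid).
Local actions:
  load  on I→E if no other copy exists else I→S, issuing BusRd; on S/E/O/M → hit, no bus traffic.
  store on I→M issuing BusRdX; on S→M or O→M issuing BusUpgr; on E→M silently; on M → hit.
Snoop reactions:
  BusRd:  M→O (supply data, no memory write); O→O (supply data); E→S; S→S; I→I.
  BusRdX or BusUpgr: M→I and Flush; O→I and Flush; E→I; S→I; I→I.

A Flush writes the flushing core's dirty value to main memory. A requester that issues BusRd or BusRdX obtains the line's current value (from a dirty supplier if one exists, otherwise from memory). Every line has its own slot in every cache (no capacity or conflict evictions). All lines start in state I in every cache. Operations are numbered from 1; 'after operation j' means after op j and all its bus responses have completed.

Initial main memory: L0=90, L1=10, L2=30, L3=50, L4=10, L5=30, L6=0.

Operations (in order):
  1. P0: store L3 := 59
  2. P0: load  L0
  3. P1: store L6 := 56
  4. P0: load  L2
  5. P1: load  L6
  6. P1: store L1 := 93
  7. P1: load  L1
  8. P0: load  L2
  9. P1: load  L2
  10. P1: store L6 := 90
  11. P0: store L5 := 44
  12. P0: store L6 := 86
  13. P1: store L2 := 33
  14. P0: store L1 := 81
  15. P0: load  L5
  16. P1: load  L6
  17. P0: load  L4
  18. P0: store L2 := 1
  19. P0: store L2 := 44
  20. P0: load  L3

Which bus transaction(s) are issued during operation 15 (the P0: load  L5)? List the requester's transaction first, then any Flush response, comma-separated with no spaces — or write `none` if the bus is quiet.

[1] P0: store L3 := 59 | P0:M(59), P1:I | bus: BusRdX
[2] P0: load  L0 | P0:E(90), P1:I | bus: BusRd
[3] P1: store L6 := 56 | P0:I, P1:M(56) | bus: BusRdX
[4] P0: load  L2 | P0:E(30), P1:I | bus: BusRd
[5] P1: load  L6 | P0:I, P1:M(56) | bus: none
[6] P1: store L1 := 93 | P0:I, P1:M(93) | bus: BusRdX
[7] P1: load  L1 | P0:I, P1:M(93) | bus: none
[8] P0: load  L2 | P0:E(30), P1:I | bus: none
[9] P1: load  L2 | P0:S(30), P1:S(30) | bus: BusRd
[10] P1: store L6 := 90 | P0:I, P1:M(90) | bus: none
[11] P0: store L5 := 44 | P0:M(44), P1:I | bus: BusRdX
[12] P0: store L6 := 86 | P0:M(86), P1:I | bus: BusRdX,Flush
[13] P1: store L2 := 33 | P0:I, P1:M(33) | bus: BusUpgr
[14] P0: store L1 := 81 | P0:M(81), P1:I | bus: BusRdX,Flush
[15] P0: load  L5 | P0:M(44), P1:I | bus: none
[16] P1: load  L6 | P0:O(86), P1:S(86) | bus: BusRd
[17] P0: load  L4 | P0:E(10), P1:I | bus: BusRd
[18] P0: store L2 := 1 | P0:M(1), P1:I | bus: BusRdX,Flush
[19] P0: store L2 := 44 | P0:M(44), P1:I | bus: none
[20] P0: load  L3 | P0:M(59), P1:I | bus: none

bus = none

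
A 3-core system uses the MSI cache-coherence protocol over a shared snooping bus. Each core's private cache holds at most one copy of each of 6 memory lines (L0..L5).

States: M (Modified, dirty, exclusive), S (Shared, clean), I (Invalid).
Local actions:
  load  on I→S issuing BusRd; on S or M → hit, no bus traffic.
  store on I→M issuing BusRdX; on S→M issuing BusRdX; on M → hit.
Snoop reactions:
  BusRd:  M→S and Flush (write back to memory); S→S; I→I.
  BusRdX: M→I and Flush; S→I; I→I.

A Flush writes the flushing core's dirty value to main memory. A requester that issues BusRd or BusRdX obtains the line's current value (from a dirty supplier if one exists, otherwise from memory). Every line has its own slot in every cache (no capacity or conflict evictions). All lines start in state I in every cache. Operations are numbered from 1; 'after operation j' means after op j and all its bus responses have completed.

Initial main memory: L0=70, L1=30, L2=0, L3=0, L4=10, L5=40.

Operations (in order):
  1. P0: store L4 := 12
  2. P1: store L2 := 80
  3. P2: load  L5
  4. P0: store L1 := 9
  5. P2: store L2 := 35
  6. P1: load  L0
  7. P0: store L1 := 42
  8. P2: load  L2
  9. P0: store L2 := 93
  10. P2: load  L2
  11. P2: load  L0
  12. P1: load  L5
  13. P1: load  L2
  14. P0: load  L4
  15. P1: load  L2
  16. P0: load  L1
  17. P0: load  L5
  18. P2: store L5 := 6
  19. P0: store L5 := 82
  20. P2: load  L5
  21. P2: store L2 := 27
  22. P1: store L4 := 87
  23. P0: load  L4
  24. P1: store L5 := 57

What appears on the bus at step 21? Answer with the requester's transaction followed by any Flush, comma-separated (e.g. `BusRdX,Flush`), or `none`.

bus = BusRdX

step 1: P0: store L4 := 12  ⟶  MII  (L4)  txn=BusRdX  M[L4]=10
step 2: P1: store L2 := 80  ⟶  IMI  (L2)  txn=BusRdX  M[L2]=0
step 3: P2: load  L5  ⟶  IIS  (L5)  txn=BusRd  M[L5]=40
step 4: P0: store L1 := 9  ⟶  MII  (L1)  txn=BusRdX  M[L1]=30
step 5: P2: store L2 := 35  ⟶  IIM  (L2)  txn=BusRdX+Flush  M[L2]=80
step 6: P1: load  L0  ⟶  ISI  (L0)  txn=BusRd  M[L0]=70
step 7: P0: store L1 := 42  ⟶  MII  (L1)  txn=∅  M[L1]=30
step 8: P2: load  L2  ⟶  IIM  (L2)  txn=∅  M[L2]=80
step 9: P0: store L2 := 93  ⟶  MII  (L2)  txn=BusRdX+Flush  M[L2]=35
step 10: P2: load  L2  ⟶  SIS  (L2)  txn=BusRd+Flush  M[L2]=93
step 11: P2: load  L0  ⟶  ISS  (L0)  txn=BusRd  M[L0]=70
step 12: P1: load  L5  ⟶  ISS  (L5)  txn=BusRd  M[L5]=40
step 13: P1: load  L2  ⟶  SSS  (L2)  txn=BusRd  M[L2]=93
step 14: P0: load  L4  ⟶  MII  (L4)  txn=∅  M[L4]=10
step 15: P1: load  L2  ⟶  SSS  (L2)  txn=∅  M[L2]=93
step 16: P0: load  L1  ⟶  MII  (L1)  txn=∅  M[L1]=30
step 17: P0: load  L5  ⟶  SSS  (L5)  txn=BusRd  M[L5]=40
step 18: P2: store L5 := 6  ⟶  IIM  (L5)  txn=BusRdX  M[L5]=40
step 19: P0: store L5 := 82  ⟶  MII  (L5)  txn=BusRdX+Flush  M[L5]=6
step 20: P2: load  L5  ⟶  SIS  (L5)  txn=BusRd+Flush  M[L5]=82
step 21: P2: store L2 := 27  ⟶  IIM  (L2)  txn=BusRdX  M[L2]=93
step 22: P1: store L4 := 87  ⟶  IMI  (L4)  txn=BusRdX+Flush  M[L4]=12
step 23: P0: load  L4  ⟶  SSI  (L4)  txn=BusRd+Flush  M[L4]=87
step 24: P1: store L5 := 57  ⟶  IMI  (L5)  txn=BusRdX  M[L5]=82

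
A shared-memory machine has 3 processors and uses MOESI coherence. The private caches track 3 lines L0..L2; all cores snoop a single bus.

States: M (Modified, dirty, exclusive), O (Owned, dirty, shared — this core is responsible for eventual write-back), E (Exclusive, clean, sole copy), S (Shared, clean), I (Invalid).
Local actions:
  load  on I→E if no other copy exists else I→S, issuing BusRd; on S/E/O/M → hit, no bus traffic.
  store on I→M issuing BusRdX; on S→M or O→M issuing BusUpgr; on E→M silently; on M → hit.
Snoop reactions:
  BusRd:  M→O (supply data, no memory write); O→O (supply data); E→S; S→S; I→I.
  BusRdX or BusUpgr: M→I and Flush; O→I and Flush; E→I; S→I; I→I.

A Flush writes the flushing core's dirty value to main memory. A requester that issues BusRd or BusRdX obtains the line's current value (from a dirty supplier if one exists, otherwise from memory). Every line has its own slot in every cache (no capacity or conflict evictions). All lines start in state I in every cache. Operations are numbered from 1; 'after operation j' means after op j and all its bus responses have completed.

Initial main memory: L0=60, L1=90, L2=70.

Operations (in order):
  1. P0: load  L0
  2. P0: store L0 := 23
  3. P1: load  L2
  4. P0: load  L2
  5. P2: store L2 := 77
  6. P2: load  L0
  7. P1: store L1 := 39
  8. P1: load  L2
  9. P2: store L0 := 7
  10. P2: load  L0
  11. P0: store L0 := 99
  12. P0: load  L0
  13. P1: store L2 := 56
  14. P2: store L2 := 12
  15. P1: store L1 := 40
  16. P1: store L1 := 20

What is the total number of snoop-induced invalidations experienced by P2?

invalidations = 2

[1] P0: load  L0 | P0:E(60), P1:I, P2:I | bus: BusRd
[2] P0: store L0 := 23 | P0:M(23), P1:I, P2:I | bus: none
[3] P1: load  L2 | P0:I, P1:E(70), P2:I | bus: BusRd
[4] P0: load  L2 | P0:S(70), P1:S(70), P2:I | bus: BusRd
[5] P2: store L2 := 77 | P0:I, P1:I, P2:M(77) | bus: BusRdX
[6] P2: load  L0 | P0:O(23), P1:I, P2:S(23) | bus: BusRd
[7] P1: store L1 := 39 | P0:I, P1:M(39), P2:I | bus: BusRdX
[8] P1: load  L2 | P0:I, P1:S(77), P2:O(77) | bus: BusRd
[9] P2: store L0 := 7 | P0:I, P1:I, P2:M(7) | bus: BusUpgr,Flush
[10] P2: load  L0 | P0:I, P1:I, P2:M(7) | bus: none
[11] P0: store L0 := 99 | P0:M(99), P1:I, P2:I | bus: BusRdX,Flush
[12] P0: load  L0 | P0:M(99), P1:I, P2:I | bus: none
[13] P1: store L2 := 56 | P0:I, P1:M(56), P2:I | bus: BusUpgr,Flush
[14] P2: store L2 := 12 | P0:I, P1:I, P2:M(12) | bus: BusRdX,Flush
[15] P1: store L1 := 40 | P0:I, P1:M(40), P2:I | bus: none
[16] P1: store L1 := 20 | P0:I, P1:M(20), P2:I | bus: none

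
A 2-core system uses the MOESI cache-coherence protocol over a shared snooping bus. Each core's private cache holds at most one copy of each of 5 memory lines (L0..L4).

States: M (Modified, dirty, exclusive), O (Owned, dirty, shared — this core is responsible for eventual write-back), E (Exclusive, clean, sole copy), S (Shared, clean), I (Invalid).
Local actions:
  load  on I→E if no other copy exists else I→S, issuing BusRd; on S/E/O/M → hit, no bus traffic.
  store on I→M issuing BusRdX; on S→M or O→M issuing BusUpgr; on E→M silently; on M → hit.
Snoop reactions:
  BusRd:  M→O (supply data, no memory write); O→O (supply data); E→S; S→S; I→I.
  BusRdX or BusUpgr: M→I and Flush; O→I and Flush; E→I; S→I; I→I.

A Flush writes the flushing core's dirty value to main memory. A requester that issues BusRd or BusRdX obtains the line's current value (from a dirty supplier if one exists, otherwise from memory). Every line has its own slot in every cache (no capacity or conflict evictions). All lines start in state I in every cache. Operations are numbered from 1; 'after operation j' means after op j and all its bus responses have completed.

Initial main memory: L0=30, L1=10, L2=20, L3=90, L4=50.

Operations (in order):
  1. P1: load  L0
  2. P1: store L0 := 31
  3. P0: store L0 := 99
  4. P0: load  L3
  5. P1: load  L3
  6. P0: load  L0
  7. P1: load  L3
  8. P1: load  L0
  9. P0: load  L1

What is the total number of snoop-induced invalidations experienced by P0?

invalidations = 0

1. P1: load  L0  bus=[BusRd]  L0: P0=I P1=E  mem[L0]=30
2. P1: store L0 := 31  bus=[-]  L0: P0=I P1=M  mem[L0]=30
3. P0: store L0 := 99  bus=[BusRdX,Flush]  L0: P0=M P1=I  mem[L0]=31
4. P0: load  L3  bus=[BusRd]  L3: P0=E P1=I  mem[L3]=90
5. P1: load  L3  bus=[BusRd]  L3: P0=S P1=S  mem[L3]=90
6. P0: load  L0  bus=[-]  L0: P0=M P1=I  mem[L0]=31
7. P1: load  L3  bus=[-]  L3: P0=S P1=S  mem[L3]=90
8. P1: load  L0  bus=[BusRd]  L0: P0=O P1=S  mem[L0]=31
9. P0: load  L1  bus=[BusRd]  L1: P0=E P1=I  mem[L1]=10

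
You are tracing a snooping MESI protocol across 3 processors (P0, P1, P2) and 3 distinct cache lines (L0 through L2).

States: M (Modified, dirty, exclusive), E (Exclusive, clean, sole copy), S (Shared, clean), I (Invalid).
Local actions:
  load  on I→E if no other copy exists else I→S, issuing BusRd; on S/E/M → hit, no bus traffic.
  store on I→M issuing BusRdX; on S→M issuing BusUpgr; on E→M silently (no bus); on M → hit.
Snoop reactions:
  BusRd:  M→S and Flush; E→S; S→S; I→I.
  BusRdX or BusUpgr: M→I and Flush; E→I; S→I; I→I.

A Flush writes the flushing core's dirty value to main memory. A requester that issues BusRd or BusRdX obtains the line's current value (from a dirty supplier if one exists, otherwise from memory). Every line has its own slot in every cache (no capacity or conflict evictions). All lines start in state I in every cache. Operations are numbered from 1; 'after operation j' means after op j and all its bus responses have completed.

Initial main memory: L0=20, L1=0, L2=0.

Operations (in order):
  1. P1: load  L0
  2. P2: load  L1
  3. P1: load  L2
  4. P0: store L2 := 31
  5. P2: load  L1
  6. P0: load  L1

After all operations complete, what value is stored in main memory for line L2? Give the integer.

memory[L2] = 0

[1] P1: load  L0 | P0:I, P1:E(20), P2:I | bus: BusRd
[2] P2: load  L1 | P0:I, P1:I, P2:E(0) | bus: BusRd
[3] P1: load  L2 | P0:I, P1:E(0), P2:I | bus: BusRd
[4] P0: store L2 := 31 | P0:M(31), P1:I, P2:I | bus: BusRdX
[5] P2: load  L1 | P0:I, P1:I, P2:E(0) | bus: none
[6] P0: load  L1 | P0:S(0), P1:I, P2:S(0) | bus: BusRd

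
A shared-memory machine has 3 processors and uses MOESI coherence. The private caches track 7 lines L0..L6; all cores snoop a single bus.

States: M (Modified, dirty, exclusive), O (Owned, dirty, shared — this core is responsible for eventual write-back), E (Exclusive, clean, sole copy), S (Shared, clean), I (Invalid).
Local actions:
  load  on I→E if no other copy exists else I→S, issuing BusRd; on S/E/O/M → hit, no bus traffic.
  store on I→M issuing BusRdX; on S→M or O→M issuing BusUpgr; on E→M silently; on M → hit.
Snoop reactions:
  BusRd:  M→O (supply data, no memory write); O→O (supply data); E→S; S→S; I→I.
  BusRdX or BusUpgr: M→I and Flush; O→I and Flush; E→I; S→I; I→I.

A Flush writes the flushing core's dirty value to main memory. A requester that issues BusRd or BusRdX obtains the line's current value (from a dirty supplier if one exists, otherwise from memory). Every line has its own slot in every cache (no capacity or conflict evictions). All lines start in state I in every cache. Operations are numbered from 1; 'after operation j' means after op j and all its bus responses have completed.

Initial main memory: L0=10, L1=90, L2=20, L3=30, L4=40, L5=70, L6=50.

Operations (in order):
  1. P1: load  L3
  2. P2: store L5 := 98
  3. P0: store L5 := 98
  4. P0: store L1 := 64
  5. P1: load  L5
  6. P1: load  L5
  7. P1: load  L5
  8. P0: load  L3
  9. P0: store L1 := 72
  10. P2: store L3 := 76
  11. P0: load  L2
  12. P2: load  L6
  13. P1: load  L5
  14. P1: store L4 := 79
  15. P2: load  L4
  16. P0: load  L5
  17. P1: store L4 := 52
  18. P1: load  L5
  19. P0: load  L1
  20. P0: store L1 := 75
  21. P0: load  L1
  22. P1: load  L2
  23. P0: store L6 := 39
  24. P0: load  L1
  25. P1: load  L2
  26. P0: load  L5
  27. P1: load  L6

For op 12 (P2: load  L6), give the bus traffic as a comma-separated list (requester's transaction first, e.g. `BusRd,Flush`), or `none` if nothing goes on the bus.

bus = BusRd

step 1: P1: load  L3  ⟶  IEI  (L3)  txn=BusRd  M[L3]=30
step 2: P2: store L5 := 98  ⟶  IIM  (L5)  txn=BusRdX  M[L5]=70
step 3: P0: store L5 := 98  ⟶  MII  (L5)  txn=BusRdX+Flush  M[L5]=98
step 4: P0: store L1 := 64  ⟶  MII  (L1)  txn=BusRdX  M[L1]=90
step 5: P1: load  L5  ⟶  OSI  (L5)  txn=BusRd  M[L5]=98
step 6: P1: load  L5  ⟶  OSI  (L5)  txn=∅  M[L5]=98
step 7: P1: load  L5  ⟶  OSI  (L5)  txn=∅  M[L5]=98
step 8: P0: load  L3  ⟶  SSI  (L3)  txn=BusRd  M[L3]=30
step 9: P0: store L1 := 72  ⟶  MII  (L1)  txn=∅  M[L1]=90
step 10: P2: store L3 := 76  ⟶  IIM  (L3)  txn=BusRdX  M[L3]=30
step 11: P0: load  L2  ⟶  EII  (L2)  txn=BusRd  M[L2]=20
step 12: P2: load  L6  ⟶  IIE  (L6)  txn=BusRd  M[L6]=50
step 13: P1: load  L5  ⟶  OSI  (L5)  txn=∅  M[L5]=98
step 14: P1: store L4 := 79  ⟶  IMI  (L4)  txn=BusRdX  M[L4]=40
step 15: P2: load  L4  ⟶  IOS  (L4)  txn=BusRd  M[L4]=40
step 16: P0: load  L5  ⟶  OSI  (L5)  txn=∅  M[L5]=98
step 17: P1: store L4 := 52  ⟶  IMI  (L4)  txn=BusUpgr  M[L4]=40
step 18: P1: load  L5  ⟶  OSI  (L5)  txn=∅  M[L5]=98
step 19: P0: load  L1  ⟶  MII  (L1)  txn=∅  M[L1]=90
step 20: P0: store L1 := 75  ⟶  MII  (L1)  txn=∅  M[L1]=90
step 21: P0: load  L1  ⟶  MII  (L1)  txn=∅  M[L1]=90
step 22: P1: load  L2  ⟶  SSI  (L2)  txn=BusRd  M[L2]=20
step 23: P0: store L6 := 39  ⟶  MII  (L6)  txn=BusRdX  M[L6]=50
step 24: P0: load  L1  ⟶  MII  (L1)  txn=∅  M[L1]=90
step 25: P1: load  L2  ⟶  SSI  (L2)  txn=∅  M[L2]=20
step 26: P0: load  L5  ⟶  OSI  (L5)  txn=∅  M[L5]=98
step 27: P1: load  L6  ⟶  OSI  (L6)  txn=BusRd  M[L6]=50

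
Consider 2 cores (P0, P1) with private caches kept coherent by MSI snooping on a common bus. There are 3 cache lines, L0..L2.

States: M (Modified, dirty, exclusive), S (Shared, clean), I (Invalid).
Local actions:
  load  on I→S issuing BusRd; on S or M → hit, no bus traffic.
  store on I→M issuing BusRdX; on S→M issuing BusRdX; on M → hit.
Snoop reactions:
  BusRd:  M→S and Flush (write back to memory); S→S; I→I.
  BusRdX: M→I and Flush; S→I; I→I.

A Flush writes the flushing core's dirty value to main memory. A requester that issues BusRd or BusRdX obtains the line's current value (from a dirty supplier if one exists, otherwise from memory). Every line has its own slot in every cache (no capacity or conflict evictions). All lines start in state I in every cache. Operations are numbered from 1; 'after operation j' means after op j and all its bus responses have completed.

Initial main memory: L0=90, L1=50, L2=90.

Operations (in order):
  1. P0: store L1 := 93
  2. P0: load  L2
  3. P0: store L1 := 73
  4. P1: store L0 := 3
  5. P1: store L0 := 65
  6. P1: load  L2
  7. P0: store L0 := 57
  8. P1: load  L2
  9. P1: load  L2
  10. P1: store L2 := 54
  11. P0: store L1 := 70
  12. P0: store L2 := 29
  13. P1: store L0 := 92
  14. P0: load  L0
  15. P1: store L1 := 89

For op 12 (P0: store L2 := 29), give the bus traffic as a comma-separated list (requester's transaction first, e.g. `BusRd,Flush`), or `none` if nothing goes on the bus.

bus = BusRdX,Flush

1. P0: store L1 := 93  bus=[BusRdX]  L1: P0=M P1=I  mem[L1]=50
2. P0: load  L2  bus=[BusRd]  L2: P0=S P1=I  mem[L2]=90
3. P0: store L1 := 73  bus=[-]  L1: P0=M P1=I  mem[L1]=50
4. P1: store L0 := 3  bus=[BusRdX]  L0: P0=I P1=M  mem[L0]=90
5. P1: store L0 := 65  bus=[-]  L0: P0=I P1=M  mem[L0]=90
6. P1: load  L2  bus=[BusRd]  L2: P0=S P1=S  mem[L2]=90
7. P0: store L0 := 57  bus=[BusRdX,Flush]  L0: P0=M P1=I  mem[L0]=65
8. P1: load  L2  bus=[-]  L2: P0=S P1=S  mem[L2]=90
9. P1: load  L2  bus=[-]  L2: P0=S P1=S  mem[L2]=90
10. P1: store L2 := 54  bus=[BusRdX]  L2: P0=I P1=M  mem[L2]=90
11. P0: store L1 := 70  bus=[-]  L1: P0=M P1=I  mem[L1]=50
12. P0: store L2 := 29  bus=[BusRdX,Flush]  L2: P0=M P1=I  mem[L2]=54
13. P1: store L0 := 92  bus=[BusRdX,Flush]  L0: P0=I P1=M  mem[L0]=57
14. P0: load  L0  bus=[BusRd,Flush]  L0: P0=S P1=S  mem[L0]=92
15. P1: store L1 := 89  bus=[BusRdX,Flush]  L1: P0=I P1=M  mem[L1]=70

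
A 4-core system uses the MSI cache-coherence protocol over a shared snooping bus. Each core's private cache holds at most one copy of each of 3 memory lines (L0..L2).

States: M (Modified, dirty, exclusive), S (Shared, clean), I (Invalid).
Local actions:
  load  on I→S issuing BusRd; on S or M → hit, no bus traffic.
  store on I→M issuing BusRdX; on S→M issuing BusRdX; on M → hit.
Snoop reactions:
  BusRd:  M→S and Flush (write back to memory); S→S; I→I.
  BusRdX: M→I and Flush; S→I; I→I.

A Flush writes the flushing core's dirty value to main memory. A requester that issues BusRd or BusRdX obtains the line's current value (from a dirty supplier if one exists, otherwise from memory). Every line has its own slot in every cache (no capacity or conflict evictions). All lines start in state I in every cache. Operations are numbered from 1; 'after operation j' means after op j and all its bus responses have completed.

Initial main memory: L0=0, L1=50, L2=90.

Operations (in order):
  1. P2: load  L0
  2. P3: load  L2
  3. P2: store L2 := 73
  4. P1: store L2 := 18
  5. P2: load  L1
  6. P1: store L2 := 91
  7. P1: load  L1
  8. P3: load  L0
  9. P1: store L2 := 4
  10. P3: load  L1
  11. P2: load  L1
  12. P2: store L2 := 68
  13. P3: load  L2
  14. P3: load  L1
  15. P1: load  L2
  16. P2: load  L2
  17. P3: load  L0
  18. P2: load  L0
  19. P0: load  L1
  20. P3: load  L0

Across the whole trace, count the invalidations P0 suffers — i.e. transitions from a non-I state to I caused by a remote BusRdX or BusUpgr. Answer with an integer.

1. P2: load  L0  bus=[BusRd]  L0: P0=I P1=I P2=S P3=I  mem[L0]=0
2. P3: load  L2  bus=[BusRd]  L2: P0=I P1=I P2=I P3=S  mem[L2]=90
3. P2: store L2 := 73  bus=[BusRdX]  L2: P0=I P1=I P2=M P3=I  mem[L2]=90
4. P1: store L2 := 18  bus=[BusRdX,Flush]  L2: P0=I P1=M P2=I P3=I  mem[L2]=73
5. P2: load  L1  bus=[BusRd]  L1: P0=I P1=I P2=S P3=I  mem[L1]=50
6. P1: store L2 := 91  bus=[-]  L2: P0=I P1=M P2=I P3=I  mem[L2]=73
7. P1: load  L1  bus=[BusRd]  L1: P0=I P1=S P2=S P3=I  mem[L1]=50
8. P3: load  L0  bus=[BusRd]  L0: P0=I P1=I P2=S P3=S  mem[L0]=0
9. P1: store L2 := 4  bus=[-]  L2: P0=I P1=M P2=I P3=I  mem[L2]=73
10. P3: load  L1  bus=[BusRd]  L1: P0=I P1=S P2=S P3=S  mem[L1]=50
11. P2: load  L1  bus=[-]  L1: P0=I P1=S P2=S P3=S  mem[L1]=50
12. P2: store L2 := 68  bus=[BusRdX,Flush]  L2: P0=I P1=I P2=M P3=I  mem[L2]=4
13. P3: load  L2  bus=[BusRd,Flush]  L2: P0=I P1=I P2=S P3=S  mem[L2]=68
14. P3: load  L1  bus=[-]  L1: P0=I P1=S P2=S P3=S  mem[L1]=50
15. P1: load  L2  bus=[BusRd]  L2: P0=I P1=S P2=S P3=S  mem[L2]=68
16. P2: load  L2  bus=[-]  L2: P0=I P1=S P2=S P3=S  mem[L2]=68
17. P3: load  L0  bus=[-]  L0: P0=I P1=I P2=S P3=S  mem[L0]=0
18. P2: load  L0  bus=[-]  L0: P0=I P1=I P2=S P3=S  mem[L0]=0
19. P0: load  L1  bus=[BusRd]  L1: P0=S P1=S P2=S P3=S  mem[L1]=50
20. P3: load  L0  bus=[-]  L0: P0=I P1=I P2=S P3=S  mem[L0]=0

invalidations = 0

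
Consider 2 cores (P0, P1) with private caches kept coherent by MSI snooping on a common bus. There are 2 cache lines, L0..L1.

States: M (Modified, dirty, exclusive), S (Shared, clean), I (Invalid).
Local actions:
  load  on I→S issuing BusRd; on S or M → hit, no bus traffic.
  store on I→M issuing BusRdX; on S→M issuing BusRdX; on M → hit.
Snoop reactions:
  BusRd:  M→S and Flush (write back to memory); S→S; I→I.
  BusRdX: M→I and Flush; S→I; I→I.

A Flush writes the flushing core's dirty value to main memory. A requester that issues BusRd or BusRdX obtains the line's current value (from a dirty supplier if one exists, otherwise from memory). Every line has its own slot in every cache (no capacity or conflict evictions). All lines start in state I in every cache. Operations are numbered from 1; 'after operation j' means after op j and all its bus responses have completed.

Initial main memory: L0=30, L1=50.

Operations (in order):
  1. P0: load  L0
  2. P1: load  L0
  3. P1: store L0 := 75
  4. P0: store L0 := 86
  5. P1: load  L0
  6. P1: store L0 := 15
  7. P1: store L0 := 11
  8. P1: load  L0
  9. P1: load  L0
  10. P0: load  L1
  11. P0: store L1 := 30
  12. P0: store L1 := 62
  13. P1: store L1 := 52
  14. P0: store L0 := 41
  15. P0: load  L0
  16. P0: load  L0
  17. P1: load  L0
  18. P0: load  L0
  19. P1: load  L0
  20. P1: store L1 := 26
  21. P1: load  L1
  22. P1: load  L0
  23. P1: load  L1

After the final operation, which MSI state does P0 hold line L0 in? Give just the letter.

state = S

1. P0: load  L0  bus=[BusRd]  L0: P0=S P1=I  mem[L0]=30
2. P1: load  L0  bus=[BusRd]  L0: P0=S P1=S  mem[L0]=30
3. P1: store L0 := 75  bus=[BusRdX]  L0: P0=I P1=M  mem[L0]=30
4. P0: store L0 := 86  bus=[BusRdX,Flush]  L0: P0=M P1=I  mem[L0]=75
5. P1: load  L0  bus=[BusRd,Flush]  L0: P0=S P1=S  mem[L0]=86
6. P1: store L0 := 15  bus=[BusRdX]  L0: P0=I P1=M  mem[L0]=86
7. P1: store L0 := 11  bus=[-]  L0: P0=I P1=M  mem[L0]=86
8. P1: load  L0  bus=[-]  L0: P0=I P1=M  mem[L0]=86
9. P1: load  L0  bus=[-]  L0: P0=I P1=M  mem[L0]=86
10. P0: load  L1  bus=[BusRd]  L1: P0=S P1=I  mem[L1]=50
11. P0: store L1 := 30  bus=[BusRdX]  L1: P0=M P1=I  mem[L1]=50
12. P0: store L1 := 62  bus=[-]  L1: P0=M P1=I  mem[L1]=50
13. P1: store L1 := 52  bus=[BusRdX,Flush]  L1: P0=I P1=M  mem[L1]=62
14. P0: store L0 := 41  bus=[BusRdX,Flush]  L0: P0=M P1=I  mem[L0]=11
15. P0: load  L0  bus=[-]  L0: P0=M P1=I  mem[L0]=11
16. P0: load  L0  bus=[-]  L0: P0=M P1=I  mem[L0]=11
17. P1: load  L0  bus=[BusRd,Flush]  L0: P0=S P1=S  mem[L0]=41
18. P0: load  L0  bus=[-]  L0: P0=S P1=S  mem[L0]=41
19. P1: load  L0  bus=[-]  L0: P0=S P1=S  mem[L0]=41
20. P1: store L1 := 26  bus=[-]  L1: P0=I P1=M  mem[L1]=62
21. P1: load  L1  bus=[-]  L1: P0=I P1=M  mem[L1]=62
22. P1: load  L0  bus=[-]  L0: P0=S P1=S  mem[L0]=41
23. P1: load  L1  bus=[-]  L1: P0=I P1=M  mem[L1]=62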